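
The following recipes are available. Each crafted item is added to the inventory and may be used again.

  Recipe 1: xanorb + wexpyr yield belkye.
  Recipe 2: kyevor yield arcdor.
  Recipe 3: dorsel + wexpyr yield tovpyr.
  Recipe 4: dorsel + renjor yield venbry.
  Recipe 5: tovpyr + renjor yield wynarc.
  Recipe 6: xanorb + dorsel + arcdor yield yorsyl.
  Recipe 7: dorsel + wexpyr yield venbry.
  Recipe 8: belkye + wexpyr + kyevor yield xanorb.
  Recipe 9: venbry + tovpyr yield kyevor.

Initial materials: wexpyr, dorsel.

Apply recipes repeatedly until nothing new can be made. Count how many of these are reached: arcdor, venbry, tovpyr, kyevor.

4

dorsel + wexpyr → venbry (Recipe 7).
Using Recipe 3, dorsel and wexpyr make tovpyr.
Using Recipe 9, venbry and tovpyr make kyevor.
kyevor → arcdor (Recipe 2).
arcdor: reached.
venbry: reached.
tovpyr: reached.
kyevor: reached.
All 4 are reached.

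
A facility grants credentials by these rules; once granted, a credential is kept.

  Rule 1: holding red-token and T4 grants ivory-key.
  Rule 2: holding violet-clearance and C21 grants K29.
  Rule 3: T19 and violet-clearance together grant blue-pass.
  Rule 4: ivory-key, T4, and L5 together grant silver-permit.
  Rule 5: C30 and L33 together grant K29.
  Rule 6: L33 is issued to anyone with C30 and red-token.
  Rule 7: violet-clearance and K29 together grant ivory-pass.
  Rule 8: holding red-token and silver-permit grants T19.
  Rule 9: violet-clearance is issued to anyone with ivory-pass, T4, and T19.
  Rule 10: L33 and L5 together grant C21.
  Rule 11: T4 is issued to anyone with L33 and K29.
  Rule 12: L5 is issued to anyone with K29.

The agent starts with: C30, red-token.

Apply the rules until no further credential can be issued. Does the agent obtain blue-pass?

No

blue-pass would need T19 and violet-clearance (Rule 3), but violet-clearance is never granted.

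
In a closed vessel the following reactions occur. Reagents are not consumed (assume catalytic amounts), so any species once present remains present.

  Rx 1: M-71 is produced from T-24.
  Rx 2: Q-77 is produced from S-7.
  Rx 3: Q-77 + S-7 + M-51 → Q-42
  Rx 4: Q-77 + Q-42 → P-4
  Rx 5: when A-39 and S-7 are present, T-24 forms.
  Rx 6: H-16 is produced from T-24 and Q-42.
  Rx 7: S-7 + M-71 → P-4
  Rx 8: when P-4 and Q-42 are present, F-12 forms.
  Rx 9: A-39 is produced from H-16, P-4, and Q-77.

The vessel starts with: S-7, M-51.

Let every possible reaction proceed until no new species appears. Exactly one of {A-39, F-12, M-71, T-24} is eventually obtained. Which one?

F-12

S-7 present → Q-77 forms (Rx 2).
Q-77, S-7, and M-51 present → Q-42 forms (Rx 3).
Q-77 and Q-42 present → P-4 forms (Rx 4).
P-4 and Q-42 present → F-12 forms (Rx 8).
M-71 would need T-24 (Rx 1), but T-24 never forms. A-39 would need H-16, P-4, and Q-77 (Rx 9), but H-16 never forms. T-24 would need A-39 and S-7 (Rx 5), but A-39 never forms.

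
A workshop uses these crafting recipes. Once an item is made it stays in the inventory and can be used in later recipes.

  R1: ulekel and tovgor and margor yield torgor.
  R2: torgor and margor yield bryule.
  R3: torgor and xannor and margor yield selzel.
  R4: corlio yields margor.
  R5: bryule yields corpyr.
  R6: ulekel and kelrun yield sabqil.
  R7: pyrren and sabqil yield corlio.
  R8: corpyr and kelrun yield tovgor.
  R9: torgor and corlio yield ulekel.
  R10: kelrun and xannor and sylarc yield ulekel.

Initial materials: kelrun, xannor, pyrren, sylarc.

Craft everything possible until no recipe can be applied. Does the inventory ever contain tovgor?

No

tovgor would need corpyr and kelrun (R8), but corpyr is never obtained.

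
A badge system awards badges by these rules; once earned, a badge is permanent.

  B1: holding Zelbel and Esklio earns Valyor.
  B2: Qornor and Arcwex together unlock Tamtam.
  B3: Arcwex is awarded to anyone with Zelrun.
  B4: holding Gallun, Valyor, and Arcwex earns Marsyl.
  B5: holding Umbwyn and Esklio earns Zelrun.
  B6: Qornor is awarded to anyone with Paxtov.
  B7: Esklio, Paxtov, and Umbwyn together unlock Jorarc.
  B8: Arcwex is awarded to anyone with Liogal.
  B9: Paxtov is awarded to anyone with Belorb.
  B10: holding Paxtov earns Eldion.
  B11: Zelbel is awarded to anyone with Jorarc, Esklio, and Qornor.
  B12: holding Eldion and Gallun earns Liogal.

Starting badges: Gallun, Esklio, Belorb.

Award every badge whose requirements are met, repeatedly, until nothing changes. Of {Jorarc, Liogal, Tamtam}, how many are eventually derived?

2

With Belorb, Paxtov is earned (B9).
With Paxtov, Qornor is earned (B6).
With Paxtov, Eldion is earned (B10).
With Eldion and Gallun, Liogal is earned (B12).
With Liogal, Arcwex is earned (B8).
With Qornor and Arcwex, Tamtam is earned (B2).
Jorarc would need Esklio, Paxtov, and Umbwyn (B7), but Umbwyn is never earned.
Liogal: reached.
Tamtam: reached.
Reached: Liogal and Tamtam — 2 of the 3.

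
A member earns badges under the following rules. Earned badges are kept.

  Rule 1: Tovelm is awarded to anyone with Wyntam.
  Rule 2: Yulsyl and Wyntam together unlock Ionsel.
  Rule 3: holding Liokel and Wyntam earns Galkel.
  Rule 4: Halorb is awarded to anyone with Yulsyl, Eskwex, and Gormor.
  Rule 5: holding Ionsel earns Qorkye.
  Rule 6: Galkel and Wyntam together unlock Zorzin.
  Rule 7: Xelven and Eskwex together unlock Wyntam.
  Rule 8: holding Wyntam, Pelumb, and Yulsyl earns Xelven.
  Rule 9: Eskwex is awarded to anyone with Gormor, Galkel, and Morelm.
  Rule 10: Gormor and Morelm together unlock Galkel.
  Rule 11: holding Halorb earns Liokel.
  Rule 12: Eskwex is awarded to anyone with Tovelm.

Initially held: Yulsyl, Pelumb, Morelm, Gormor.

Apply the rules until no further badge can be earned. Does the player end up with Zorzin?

Zorzin would need Galkel and Wyntam (Rule 6), but Wyntam is never earned.

No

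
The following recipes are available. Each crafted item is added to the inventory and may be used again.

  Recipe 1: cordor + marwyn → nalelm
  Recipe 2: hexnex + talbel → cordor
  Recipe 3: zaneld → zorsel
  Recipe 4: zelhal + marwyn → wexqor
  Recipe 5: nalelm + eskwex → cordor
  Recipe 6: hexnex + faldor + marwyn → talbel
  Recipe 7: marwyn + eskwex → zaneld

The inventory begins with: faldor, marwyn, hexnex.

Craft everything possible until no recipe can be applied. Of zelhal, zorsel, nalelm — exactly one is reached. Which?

hexnex + faldor + marwyn → talbel (Recipe 6).
hexnex + talbel → cordor (Recipe 2).
cordor + marwyn → nalelm (Recipe 1).
zorsel would need zaneld (Recipe 3), but zaneld is never obtained. No rule produces zelhal, and it is not given.

nalelm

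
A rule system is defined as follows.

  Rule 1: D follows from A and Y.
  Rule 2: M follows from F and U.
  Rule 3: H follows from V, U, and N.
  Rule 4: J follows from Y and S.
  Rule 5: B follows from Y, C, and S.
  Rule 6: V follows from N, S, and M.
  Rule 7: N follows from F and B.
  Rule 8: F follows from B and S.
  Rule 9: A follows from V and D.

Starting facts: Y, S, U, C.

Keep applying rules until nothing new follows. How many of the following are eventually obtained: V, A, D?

1

Y, C, and S hold, so B follows (Rule 5).
B and S hold, so F follows (Rule 8).
From F and U, Rule 2 gives M.
From F and B, Rule 7 gives N.
N, S, and M hold, so V follows (Rule 6).
V: reached.
A would need V and D (Rule 9), but D is never established.
D would need A and Y (Rule 1), but A is never established.
Reached: V — 1 of the 3.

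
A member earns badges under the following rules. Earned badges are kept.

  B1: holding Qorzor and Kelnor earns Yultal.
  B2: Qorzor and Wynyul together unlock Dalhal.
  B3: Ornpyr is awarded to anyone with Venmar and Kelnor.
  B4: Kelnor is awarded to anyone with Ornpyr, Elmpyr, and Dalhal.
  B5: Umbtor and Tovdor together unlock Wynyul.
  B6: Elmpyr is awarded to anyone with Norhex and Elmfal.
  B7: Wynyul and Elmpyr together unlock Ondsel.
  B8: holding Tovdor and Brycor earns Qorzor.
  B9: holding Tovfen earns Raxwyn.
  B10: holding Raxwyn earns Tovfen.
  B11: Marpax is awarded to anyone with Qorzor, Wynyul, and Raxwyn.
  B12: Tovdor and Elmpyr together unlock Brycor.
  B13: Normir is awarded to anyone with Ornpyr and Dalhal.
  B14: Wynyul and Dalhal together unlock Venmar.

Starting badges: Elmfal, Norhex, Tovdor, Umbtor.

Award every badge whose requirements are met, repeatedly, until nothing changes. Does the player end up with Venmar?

With Umbtor and Tovdor, Wynyul is earned (B5).
With Norhex and Elmfal, Elmpyr is earned (B6).
With Tovdor and Elmpyr, Brycor is earned (B12).
With Tovdor and Brycor, Qorzor is earned (B8).
With Qorzor and Wynyul, Dalhal is earned (B2).
With Wynyul and Dalhal, Venmar is earned (B14).

Yes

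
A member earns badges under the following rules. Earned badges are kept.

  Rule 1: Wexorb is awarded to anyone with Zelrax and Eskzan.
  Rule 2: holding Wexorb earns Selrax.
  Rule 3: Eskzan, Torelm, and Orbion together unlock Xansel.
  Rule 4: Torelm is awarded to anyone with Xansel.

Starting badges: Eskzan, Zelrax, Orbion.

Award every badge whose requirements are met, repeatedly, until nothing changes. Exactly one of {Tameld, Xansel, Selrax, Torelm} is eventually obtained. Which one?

Selrax

With Zelrax and Eskzan, Wexorb is earned (Rule 1).
With Wexorb, Selrax is earned (Rule 2).
Torelm would need Xansel (Rule 4), but Xansel is never earned. Xansel would need Eskzan, Torelm, and Orbion (Rule 3), but Torelm is never earned. No rule produces Tameld, and it is not given.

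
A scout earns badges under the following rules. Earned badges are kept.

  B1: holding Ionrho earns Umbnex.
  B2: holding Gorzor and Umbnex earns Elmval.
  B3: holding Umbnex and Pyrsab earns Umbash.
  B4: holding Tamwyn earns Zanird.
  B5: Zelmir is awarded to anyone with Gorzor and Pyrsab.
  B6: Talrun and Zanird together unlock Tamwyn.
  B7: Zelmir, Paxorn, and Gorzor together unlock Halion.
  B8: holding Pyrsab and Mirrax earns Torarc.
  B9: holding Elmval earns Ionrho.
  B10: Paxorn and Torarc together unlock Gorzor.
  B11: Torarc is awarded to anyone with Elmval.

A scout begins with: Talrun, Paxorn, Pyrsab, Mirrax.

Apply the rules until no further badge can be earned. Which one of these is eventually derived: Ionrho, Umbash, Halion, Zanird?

With Pyrsab and Mirrax, Torarc is earned (B8).
With Paxorn and Torarc, Gorzor is earned (B10).
With Gorzor and Pyrsab, Zelmir is earned (B5).
With Zelmir, Paxorn, and Gorzor, Halion is earned (B7).
Ionrho would need Elmval (B9), but Elmval is never earned. Zanird would need Tamwyn (B4), but Tamwyn is never earned. Umbash would need Umbnex and Pyrsab (B3), but Umbnex is never earned.

Halion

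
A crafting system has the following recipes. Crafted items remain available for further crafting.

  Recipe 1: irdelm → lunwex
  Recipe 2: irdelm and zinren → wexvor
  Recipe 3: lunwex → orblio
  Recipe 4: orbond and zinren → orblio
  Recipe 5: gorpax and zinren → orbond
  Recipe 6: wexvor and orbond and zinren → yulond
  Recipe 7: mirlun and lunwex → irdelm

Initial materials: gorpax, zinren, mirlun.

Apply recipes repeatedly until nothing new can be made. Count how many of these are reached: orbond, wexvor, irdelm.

1

Using Recipe 5, gorpax and zinren make orbond.
orbond: reached.
wexvor would need irdelm and zinren (Recipe 2), but irdelm is never obtained.
irdelm would need mirlun and lunwex (Recipe 7), but lunwex is never obtained.
Reached: orbond — 1 of the 3.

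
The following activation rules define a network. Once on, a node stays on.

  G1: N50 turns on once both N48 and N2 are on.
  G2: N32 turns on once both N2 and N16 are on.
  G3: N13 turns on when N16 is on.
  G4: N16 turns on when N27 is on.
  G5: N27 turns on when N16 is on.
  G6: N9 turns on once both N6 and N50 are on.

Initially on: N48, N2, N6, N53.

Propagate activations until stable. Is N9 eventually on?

N48 and N2 are on, so N50 turns on (G1).
N6 and N50 are on, so N9 turns on (G6).

Yes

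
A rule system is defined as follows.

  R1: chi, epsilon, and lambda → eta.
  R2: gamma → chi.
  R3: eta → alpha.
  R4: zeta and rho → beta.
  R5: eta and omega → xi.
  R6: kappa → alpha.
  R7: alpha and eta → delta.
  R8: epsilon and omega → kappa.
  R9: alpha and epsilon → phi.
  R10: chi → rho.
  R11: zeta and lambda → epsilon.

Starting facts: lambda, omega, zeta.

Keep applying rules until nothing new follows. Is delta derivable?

delta would need alpha and eta (R7), but eta is never established.

No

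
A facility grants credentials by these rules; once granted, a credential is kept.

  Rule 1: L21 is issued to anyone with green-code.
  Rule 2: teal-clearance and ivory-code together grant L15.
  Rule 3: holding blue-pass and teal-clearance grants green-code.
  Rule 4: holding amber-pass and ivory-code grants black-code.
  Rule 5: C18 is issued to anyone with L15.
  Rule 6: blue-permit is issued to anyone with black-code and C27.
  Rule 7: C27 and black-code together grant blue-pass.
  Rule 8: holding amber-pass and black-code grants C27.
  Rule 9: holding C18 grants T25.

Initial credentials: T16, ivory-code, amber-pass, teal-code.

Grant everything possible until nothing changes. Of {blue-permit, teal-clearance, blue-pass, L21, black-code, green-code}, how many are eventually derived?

Holding amber-pass and ivory-code grants black-code (Rule 4).
Holding amber-pass and black-code grants C27 (Rule 8).
Holding C27 and black-code grants blue-pass (Rule 7).
Holding black-code and C27 grants blue-permit (Rule 6).
blue-permit: reached.
No rule produces teal-clearance, and it is not given.
blue-pass: reached.
L21 would need green-code (Rule 1), but green-code is never granted.
black-code: reached.
green-code would need blue-pass and teal-clearance (Rule 3), but teal-clearance is never granted.
Reached: blue-permit, blue-pass, and black-code — 3 of the 6.

3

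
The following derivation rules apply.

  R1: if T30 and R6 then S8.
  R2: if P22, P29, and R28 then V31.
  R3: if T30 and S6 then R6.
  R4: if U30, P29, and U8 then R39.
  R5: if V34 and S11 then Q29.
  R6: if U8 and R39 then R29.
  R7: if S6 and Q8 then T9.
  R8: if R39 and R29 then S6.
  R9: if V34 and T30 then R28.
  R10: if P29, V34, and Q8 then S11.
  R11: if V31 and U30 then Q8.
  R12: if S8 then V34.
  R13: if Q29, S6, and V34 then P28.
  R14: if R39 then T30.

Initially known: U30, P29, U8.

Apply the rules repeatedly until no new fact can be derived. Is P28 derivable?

No

P28 would need Q29, S6, and V34 (R13), but Q29 is never established.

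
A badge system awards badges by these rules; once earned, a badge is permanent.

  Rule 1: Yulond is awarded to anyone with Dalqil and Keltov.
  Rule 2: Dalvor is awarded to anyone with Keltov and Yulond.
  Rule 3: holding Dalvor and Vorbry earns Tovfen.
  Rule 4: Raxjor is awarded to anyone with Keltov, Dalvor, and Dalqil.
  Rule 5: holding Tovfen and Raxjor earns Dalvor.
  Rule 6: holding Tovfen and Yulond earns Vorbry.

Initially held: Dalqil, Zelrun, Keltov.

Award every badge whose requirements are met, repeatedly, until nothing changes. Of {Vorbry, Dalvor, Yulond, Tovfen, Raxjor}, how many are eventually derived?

3

With Dalqil and Keltov, Yulond is earned (Rule 1).
With Keltov and Yulond, Dalvor is earned (Rule 2).
With Keltov, Dalvor, and Dalqil, Raxjor is earned (Rule 4).
Vorbry would need Tovfen and Yulond (Rule 6), but Tovfen is never earned.
Dalvor: reached.
Yulond: reached.
Tovfen would need Dalvor and Vorbry (Rule 3), but Vorbry is never earned.
Raxjor: reached.
Reached: Dalvor, Yulond, and Raxjor — 3 of the 5.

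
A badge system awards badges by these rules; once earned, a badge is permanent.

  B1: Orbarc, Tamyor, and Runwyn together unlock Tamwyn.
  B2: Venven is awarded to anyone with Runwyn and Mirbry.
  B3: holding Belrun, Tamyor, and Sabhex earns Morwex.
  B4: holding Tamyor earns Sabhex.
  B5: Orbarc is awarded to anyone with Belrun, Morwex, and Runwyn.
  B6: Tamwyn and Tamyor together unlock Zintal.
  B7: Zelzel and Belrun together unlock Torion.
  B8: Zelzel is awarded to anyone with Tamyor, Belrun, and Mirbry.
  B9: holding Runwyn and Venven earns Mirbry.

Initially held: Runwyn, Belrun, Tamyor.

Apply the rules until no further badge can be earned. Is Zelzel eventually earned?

Zelzel would need Tamyor, Belrun, and Mirbry (B8), but Mirbry is never earned.

No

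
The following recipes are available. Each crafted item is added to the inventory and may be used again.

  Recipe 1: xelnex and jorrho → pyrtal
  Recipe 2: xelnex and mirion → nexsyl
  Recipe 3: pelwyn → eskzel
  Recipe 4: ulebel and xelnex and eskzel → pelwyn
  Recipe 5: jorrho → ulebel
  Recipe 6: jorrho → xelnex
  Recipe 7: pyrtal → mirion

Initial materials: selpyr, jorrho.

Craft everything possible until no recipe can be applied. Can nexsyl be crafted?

Yes

jorrho → xelnex (Recipe 6).
xelnex and jorrho → pyrtal (Recipe 1).
Using Recipe 7, pyrtal makes mirion.
Using Recipe 2, xelnex and mirion make nexsyl.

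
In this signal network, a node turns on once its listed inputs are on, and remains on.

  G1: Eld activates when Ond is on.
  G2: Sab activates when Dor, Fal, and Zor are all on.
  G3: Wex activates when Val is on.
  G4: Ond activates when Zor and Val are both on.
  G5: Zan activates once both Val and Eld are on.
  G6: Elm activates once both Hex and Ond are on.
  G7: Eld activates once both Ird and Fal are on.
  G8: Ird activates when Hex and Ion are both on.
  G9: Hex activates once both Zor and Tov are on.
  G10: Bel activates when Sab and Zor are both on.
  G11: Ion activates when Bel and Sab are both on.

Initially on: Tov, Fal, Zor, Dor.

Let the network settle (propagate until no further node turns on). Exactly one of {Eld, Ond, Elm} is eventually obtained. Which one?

G2: Dor, Fal, and Zor on → Sab on.
Zor and Tov are on, so Hex activates (G9).
Sab and Zor are on, so Bel activates (G10).
G11: Bel and Sab on → Ion on.
G8: Hex and Ion on → Ird on.
G7: Ird and Fal on → Eld on.
Ond would need Zor and Val (G4), but Val never turns on. Elm would need Hex and Ond (G6), but Ond never turns on.

Eld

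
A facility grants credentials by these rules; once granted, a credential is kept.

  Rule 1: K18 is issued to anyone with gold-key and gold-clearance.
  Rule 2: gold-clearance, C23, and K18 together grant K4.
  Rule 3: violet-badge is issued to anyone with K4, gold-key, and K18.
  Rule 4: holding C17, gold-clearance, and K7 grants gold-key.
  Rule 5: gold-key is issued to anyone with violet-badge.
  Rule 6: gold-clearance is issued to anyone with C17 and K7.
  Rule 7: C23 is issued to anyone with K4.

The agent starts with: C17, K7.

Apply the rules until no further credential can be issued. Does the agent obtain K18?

Yes

Holding C17 and K7 grants gold-clearance (Rule 6).
Holding C17, gold-clearance, and K7 grants gold-key (Rule 4).
Holding gold-key and gold-clearance grants K18 (Rule 1).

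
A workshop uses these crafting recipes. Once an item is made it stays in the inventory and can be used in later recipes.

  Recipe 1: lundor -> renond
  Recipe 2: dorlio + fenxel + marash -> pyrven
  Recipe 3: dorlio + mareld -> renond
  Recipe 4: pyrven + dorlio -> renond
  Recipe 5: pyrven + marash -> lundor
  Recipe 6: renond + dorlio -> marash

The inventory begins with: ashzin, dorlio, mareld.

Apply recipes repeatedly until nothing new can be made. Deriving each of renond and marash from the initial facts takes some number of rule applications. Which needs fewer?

renond

renond: Using Recipe 3, dorlio and mareld make renond. [1 rule application]
marash: dorlio + mareld -> renond (Recipe 3). Using Recipe 6, renond and dorlio make marash. [2 rule applications]
renond needs fewer.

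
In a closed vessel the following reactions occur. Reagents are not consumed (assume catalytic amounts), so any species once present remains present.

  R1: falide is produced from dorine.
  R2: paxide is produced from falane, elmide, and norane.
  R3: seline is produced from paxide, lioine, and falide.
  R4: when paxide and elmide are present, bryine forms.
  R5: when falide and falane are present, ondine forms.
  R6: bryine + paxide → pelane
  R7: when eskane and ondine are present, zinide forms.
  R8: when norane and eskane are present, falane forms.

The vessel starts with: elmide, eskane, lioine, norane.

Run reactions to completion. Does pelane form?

Yes

norane and eskane present → falane forms (R8).
falane, elmide, and norane present → paxide forms (R2).
paxide and elmide present → bryine forms (R4).
bryine and paxide present → pelane forms (R6).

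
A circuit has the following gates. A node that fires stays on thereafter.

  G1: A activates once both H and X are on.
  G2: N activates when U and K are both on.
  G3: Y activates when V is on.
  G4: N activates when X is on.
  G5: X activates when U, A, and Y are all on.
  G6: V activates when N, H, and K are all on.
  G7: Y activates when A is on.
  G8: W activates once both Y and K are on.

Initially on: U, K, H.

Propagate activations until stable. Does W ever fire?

U and K are on, so N activates (G2).
N, H, and K are on, so V activates (G6).
V is on, so Y activates (G3).
Y and K are on, so W activates (G8).

Yes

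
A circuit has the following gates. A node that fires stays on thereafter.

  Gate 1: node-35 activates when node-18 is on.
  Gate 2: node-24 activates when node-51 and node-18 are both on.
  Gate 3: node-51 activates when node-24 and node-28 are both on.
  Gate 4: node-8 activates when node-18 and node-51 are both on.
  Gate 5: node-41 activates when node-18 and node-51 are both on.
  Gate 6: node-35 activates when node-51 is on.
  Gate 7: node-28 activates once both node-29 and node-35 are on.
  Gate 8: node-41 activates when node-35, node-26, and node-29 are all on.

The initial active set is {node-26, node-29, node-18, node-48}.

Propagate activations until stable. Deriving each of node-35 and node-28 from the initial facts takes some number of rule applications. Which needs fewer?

node-35: node-18 is on, so node-35 activates (Gate 1). [1 rule application]
node-28: Gate 1: node-18 on → node-35 on. Gate 7: node-29 and node-35 on → node-28 on. [2 rule applications]
node-35 needs fewer.

node-35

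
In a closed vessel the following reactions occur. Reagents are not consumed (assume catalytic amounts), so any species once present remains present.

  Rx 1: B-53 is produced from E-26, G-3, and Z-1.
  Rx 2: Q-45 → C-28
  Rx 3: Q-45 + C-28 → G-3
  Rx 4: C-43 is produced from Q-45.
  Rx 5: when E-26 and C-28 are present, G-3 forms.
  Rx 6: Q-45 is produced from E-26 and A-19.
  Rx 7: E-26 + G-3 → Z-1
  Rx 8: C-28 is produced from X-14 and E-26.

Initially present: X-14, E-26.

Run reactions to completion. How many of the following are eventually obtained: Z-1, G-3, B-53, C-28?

4

X-14 and E-26 present → C-28 forms (Rx 8).
E-26 and C-28 present → G-3 forms (Rx 5).
E-26 and G-3 present → Z-1 forms (Rx 7).
E-26, G-3, and Z-1 present → B-53 forms (Rx 1).
Z-1: reached.
G-3: reached.
B-53: reached.
C-28: reached.
All 4 are reached.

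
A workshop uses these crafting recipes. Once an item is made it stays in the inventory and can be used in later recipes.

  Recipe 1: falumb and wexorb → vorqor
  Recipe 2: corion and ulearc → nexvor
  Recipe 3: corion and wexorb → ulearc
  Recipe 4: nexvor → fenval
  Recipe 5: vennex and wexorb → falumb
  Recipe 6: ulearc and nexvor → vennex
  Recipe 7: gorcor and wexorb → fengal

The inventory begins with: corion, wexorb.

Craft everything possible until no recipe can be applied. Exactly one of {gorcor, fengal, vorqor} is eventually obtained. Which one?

vorqor

Using Recipe 3, corion and wexorb make ulearc.
corion and ulearc → nexvor (Recipe 2).
ulearc and nexvor → vennex (Recipe 6).
vennex and wexorb → falumb (Recipe 5).
Using Recipe 1, falumb and wexorb make vorqor.
No rule produces gorcor, and it is not given. fengal would need gorcor and wexorb (Recipe 7), but gorcor is never obtained.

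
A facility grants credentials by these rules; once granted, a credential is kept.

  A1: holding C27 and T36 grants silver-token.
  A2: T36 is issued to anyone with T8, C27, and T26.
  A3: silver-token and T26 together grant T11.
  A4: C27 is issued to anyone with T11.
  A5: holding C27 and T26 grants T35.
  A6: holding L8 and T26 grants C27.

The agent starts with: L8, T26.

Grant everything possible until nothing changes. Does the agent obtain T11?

No

T11 would need silver-token and T26 (A3), but silver-token is never granted.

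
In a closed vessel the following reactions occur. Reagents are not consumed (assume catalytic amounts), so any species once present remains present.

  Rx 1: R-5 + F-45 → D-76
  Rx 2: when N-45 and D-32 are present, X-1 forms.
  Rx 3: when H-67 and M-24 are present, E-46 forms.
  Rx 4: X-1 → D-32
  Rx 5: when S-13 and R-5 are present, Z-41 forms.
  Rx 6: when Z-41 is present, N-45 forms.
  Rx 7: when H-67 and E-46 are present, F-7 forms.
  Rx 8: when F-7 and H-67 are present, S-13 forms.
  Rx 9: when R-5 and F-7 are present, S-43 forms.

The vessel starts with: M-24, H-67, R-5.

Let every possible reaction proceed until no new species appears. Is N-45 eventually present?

H-67 and M-24 present → E-46 forms (Rx 3).
H-67 and E-46 present → F-7 forms (Rx 7).
F-7 and H-67 present → S-13 forms (Rx 8).
S-13 and R-5 present → Z-41 forms (Rx 5).
Z-41 present → N-45 forms (Rx 6).

Yes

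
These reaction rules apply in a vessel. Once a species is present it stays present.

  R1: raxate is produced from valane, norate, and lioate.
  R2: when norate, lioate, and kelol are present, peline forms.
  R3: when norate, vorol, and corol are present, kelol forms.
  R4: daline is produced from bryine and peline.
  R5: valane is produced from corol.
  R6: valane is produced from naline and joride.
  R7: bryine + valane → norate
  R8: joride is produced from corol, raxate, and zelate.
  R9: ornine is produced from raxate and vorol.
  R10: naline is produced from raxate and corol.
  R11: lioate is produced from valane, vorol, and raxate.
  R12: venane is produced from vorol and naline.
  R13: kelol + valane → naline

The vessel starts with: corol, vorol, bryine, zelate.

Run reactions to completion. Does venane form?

Yes

corol present → valane forms (R5).
bryine and valane present → norate forms (R7).
norate, vorol, and corol present → kelol forms (R3).
kelol and valane present → naline forms (R13).
vorol and naline present → venane forms (R12).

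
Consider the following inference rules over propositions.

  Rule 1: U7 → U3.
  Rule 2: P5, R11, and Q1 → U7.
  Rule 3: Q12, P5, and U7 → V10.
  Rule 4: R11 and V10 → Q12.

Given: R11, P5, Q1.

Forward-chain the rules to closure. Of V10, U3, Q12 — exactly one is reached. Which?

U3

P5, R11, and Q1 hold, so U7 follows (Rule 2).
U7 holds, so U3 follows (Rule 1).
V10 would need Q12, P5, and U7 (Rule 3), but Q12 is never established. Q12 would need R11 and V10 (Rule 4), but V10 is never established.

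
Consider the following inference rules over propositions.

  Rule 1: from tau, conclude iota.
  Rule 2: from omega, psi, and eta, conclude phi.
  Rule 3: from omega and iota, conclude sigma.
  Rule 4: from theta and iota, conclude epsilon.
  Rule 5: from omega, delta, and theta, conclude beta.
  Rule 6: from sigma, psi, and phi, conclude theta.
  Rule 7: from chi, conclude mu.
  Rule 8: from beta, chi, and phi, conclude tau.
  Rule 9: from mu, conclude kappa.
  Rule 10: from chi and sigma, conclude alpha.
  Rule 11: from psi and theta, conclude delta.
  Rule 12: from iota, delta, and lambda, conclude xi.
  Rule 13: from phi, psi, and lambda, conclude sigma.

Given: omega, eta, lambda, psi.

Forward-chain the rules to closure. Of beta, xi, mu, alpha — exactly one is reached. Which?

beta

From omega, psi, and eta, Rule 2 gives phi.
phi, psi, and lambda hold, so sigma follows (Rule 13).
From sigma, psi, and phi, Rule 6 gives theta.
psi and theta hold, so delta follows (Rule 11).
omega, delta, and theta hold, so beta follows (Rule 5).
xi would need iota, delta, and lambda (Rule 12), but iota is never established. alpha would need chi and sigma (Rule 10), but chi is never established. mu would need chi (Rule 7), but chi is never established.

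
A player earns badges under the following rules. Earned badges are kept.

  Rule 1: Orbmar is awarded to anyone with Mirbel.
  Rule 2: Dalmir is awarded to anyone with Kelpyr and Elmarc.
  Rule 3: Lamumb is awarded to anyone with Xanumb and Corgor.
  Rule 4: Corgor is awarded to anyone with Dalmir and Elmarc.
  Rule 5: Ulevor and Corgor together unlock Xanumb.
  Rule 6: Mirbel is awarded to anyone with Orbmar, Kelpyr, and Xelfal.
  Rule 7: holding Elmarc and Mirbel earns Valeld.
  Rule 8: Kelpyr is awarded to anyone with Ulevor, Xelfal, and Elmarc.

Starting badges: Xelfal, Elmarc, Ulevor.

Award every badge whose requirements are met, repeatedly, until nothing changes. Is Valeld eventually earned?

No

Valeld would need Elmarc and Mirbel (Rule 7), but Mirbel is never earned.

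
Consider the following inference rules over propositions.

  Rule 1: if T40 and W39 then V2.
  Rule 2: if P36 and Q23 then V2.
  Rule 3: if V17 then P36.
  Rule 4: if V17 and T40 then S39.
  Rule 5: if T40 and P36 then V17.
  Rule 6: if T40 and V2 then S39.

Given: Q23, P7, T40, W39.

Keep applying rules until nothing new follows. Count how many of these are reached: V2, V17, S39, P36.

From T40 and W39, Rule 1 gives V2.
T40 and V2 hold, so S39 follows (Rule 6).
V2: reached.
V17 would need T40 and P36 (Rule 5), but P36 is never established.
S39: reached.
P36 would need V17 (Rule 3), but V17 is never established.
Reached: V2 and S39 — 2 of the 4.

2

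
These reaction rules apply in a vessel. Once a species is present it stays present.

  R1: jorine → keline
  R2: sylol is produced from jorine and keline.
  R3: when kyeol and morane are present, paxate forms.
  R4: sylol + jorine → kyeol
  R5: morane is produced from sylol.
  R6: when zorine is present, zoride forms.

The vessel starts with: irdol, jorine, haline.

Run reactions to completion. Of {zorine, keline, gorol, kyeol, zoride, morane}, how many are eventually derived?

jorine present → keline forms (R1).
jorine and keline present → sylol forms (R2).
sylol and jorine present → kyeol forms (R4).
sylol present → morane forms (R5).
No rule produces zorine, and it is not given.
keline: reached.
No rule produces gorol, and it is not given.
kyeol: reached.
zoride would need zorine (R6), but zorine never forms.
morane: reached.
Reached: keline, kyeol, and morane — 3 of the 6.

3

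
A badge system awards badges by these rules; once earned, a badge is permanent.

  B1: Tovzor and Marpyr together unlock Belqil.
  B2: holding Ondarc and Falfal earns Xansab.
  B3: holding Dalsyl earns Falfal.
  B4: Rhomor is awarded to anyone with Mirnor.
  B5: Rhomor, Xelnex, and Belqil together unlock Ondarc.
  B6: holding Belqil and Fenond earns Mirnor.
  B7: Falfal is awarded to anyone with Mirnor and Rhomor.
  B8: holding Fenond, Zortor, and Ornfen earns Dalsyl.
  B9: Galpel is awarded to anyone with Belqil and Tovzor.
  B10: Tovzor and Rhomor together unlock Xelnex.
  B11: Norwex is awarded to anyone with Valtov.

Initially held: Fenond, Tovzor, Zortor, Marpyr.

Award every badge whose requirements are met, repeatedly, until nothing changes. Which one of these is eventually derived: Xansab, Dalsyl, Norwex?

Xansab

With Tovzor and Marpyr, Belqil is earned (B1).
With Belqil and Fenond, Mirnor is earned (B6).
With Mirnor, Rhomor is earned (B4).
With Mirnor and Rhomor, Falfal is earned (B7).
With Tovzor and Rhomor, Xelnex is earned (B10).
With Rhomor, Xelnex, and Belqil, Ondarc is earned (B5).
With Ondarc and Falfal, Xansab is earned (B2).
Dalsyl would need Fenond, Zortor, and Ornfen (B8), but Ornfen is never earned. Norwex would need Valtov (B11), but Valtov is never earned.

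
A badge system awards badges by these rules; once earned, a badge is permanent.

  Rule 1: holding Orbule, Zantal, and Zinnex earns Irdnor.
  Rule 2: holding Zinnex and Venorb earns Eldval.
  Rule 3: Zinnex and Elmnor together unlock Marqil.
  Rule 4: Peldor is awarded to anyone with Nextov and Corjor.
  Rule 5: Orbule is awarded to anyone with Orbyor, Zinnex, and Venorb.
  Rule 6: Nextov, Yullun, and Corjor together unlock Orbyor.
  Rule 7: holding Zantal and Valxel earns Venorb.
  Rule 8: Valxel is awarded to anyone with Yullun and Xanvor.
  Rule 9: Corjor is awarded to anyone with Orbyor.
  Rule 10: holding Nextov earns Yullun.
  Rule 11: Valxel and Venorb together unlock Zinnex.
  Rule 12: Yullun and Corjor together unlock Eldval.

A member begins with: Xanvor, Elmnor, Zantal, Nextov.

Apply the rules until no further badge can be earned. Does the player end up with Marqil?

Yes

With Nextov, Yullun is earned (Rule 10).
With Yullun and Xanvor, Valxel is earned (Rule 8).
With Zantal and Valxel, Venorb is earned (Rule 7).
With Valxel and Venorb, Zinnex is earned (Rule 11).
With Zinnex and Elmnor, Marqil is earned (Rule 3).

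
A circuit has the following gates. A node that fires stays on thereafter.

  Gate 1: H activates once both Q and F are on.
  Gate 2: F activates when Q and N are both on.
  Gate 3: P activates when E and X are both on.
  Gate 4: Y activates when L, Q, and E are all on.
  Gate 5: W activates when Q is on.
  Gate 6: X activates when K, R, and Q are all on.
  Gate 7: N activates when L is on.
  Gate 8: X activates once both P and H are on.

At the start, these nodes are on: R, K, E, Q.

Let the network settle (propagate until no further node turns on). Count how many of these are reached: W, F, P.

K, R, and Q are on, so X activates (Gate 6).
Q is on, so W activates (Gate 5).
Gate 3: E and X on → P on.
W: reached.
F would need Q and N (Gate 2), but N never turns on.
P: reached.
Reached: W and P — 2 of the 3.

2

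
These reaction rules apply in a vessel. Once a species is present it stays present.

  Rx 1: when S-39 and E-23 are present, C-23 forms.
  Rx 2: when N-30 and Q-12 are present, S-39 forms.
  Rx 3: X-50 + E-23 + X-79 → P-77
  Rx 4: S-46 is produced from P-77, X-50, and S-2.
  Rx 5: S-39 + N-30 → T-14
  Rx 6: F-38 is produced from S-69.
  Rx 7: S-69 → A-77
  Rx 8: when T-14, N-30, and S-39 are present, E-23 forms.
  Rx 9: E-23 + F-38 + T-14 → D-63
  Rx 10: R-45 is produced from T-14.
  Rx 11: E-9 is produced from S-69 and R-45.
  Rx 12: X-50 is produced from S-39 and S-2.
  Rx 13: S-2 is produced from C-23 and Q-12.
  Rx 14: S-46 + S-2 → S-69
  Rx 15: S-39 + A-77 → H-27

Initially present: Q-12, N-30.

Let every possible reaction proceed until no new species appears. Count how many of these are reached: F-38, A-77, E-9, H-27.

F-38 would need S-69 (Rx 6), but S-69 never forms.
A-77 would need S-69 (Rx 7), but S-69 never forms.
E-9 would need S-69 and R-45 (Rx 11), but S-69 never forms.
H-27 would need S-39 and A-77 (Rx 15), but A-77 never forms.
None of the 4 are reached.

0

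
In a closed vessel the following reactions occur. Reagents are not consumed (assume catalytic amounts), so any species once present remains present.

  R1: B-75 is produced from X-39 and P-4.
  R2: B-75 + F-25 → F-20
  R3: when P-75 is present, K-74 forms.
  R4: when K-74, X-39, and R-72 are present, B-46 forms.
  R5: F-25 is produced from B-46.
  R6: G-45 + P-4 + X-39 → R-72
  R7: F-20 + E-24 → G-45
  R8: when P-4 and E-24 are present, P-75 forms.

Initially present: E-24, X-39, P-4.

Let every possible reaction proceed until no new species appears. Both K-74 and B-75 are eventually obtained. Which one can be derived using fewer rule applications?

B-75: X-39 and P-4 present → B-75 forms (R1). [1 rule application]
K-74: P-4 and E-24 present → P-75 forms (R8). P-75 present → K-74 forms (R3). [2 rule applications]
B-75 needs fewer.

B-75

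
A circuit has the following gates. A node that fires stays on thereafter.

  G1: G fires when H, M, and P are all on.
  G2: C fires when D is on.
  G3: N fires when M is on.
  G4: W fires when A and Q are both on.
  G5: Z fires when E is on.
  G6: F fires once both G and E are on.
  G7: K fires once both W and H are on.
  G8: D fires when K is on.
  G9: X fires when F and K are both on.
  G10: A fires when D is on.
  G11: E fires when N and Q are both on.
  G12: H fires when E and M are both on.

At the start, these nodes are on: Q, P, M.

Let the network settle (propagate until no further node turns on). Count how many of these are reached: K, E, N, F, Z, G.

G3: M on → N on.
G11: N and Q on → E on.
E is on, so Z fires (G5).
G12: E and M on → H on.
G1: H, M, and P on → G on.
G and E are on, so F fires (G6).
K would need W and H (G7), but W never turns on.
E: reached.
N: reached.
F: reached.
Z: reached.
G: reached.
Reached: E, N, F, Z, and G — 5 of the 6.

5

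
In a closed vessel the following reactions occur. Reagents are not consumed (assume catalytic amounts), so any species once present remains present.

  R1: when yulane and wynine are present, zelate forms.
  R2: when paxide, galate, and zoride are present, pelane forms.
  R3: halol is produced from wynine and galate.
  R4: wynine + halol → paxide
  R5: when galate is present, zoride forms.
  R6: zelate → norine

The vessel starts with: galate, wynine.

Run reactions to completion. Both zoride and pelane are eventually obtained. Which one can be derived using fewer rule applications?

zoride

zoride: galate present → zoride forms (R5). [1 rule application]
pelane: wynine and galate present → halol forms (R3). galate present → zoride forms (R5). wynine and halol present → paxide forms (R4). paxide, galate, and zoride present → pelane forms (R2). [4 rule applications]
zoride needs fewer.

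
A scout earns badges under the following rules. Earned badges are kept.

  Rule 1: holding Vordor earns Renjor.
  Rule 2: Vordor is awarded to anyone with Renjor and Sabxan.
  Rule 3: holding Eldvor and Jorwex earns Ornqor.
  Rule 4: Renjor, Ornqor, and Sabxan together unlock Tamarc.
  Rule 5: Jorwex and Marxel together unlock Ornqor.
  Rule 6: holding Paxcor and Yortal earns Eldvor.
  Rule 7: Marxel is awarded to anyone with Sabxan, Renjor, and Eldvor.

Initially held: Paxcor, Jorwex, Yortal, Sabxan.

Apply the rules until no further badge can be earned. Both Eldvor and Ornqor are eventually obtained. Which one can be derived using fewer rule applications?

Eldvor: With Paxcor and Yortal, Eldvor is earned (Rule 6). [1 rule application]
Ornqor: With Paxcor and Yortal, Eldvor is earned (Rule 6). With Eldvor and Jorwex, Ornqor is earned (Rule 3). [2 rule applications]
Eldvor needs fewer.

Eldvor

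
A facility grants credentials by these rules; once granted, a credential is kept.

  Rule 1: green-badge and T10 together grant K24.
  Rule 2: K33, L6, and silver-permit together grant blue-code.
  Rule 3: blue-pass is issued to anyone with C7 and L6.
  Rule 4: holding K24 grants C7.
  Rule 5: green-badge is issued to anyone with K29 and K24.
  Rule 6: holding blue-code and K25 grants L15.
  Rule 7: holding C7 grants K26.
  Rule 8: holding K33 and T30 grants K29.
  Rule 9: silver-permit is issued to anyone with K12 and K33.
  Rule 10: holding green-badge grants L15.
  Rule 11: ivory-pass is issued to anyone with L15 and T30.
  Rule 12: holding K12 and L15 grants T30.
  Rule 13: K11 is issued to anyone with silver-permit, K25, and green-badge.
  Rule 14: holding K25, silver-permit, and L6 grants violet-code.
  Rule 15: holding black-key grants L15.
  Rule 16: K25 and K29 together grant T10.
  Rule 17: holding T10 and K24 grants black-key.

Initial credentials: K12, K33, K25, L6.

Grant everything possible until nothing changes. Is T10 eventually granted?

Holding K12 and K33 grants silver-permit (Rule 9).
Holding K33, L6, and silver-permit grants blue-code (Rule 2).
Holding blue-code and K25 grants L15 (Rule 6).
Holding K12 and L15 grants T30 (Rule 12).
Holding K33 and T30 grants K29 (Rule 8).
Holding K25 and K29 grants T10 (Rule 16).

Yes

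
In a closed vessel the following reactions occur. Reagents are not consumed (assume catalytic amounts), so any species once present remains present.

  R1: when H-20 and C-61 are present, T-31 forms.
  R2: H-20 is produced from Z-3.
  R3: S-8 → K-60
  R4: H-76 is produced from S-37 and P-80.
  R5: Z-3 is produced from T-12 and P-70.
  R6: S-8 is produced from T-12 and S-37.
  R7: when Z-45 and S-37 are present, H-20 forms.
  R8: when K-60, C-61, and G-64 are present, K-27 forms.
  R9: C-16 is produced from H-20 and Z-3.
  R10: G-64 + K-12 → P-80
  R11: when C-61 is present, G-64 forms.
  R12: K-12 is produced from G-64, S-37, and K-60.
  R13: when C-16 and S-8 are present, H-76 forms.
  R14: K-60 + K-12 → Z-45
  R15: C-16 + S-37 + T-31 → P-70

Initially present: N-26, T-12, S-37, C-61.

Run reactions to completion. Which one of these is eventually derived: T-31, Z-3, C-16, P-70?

C-61 present → G-64 forms (R11).
T-12 and S-37 present → S-8 forms (R6).
S-8 present → K-60 forms (R3).
G-64, S-37, and K-60 present → K-12 forms (R12).
K-60 and K-12 present → Z-45 forms (R14).
Z-45 and S-37 present → H-20 forms (R7).
H-20 and C-61 present → T-31 forms (R1).
C-16 would need H-20 and Z-3 (R9), but Z-3 never forms. Z-3 would need T-12 and P-70 (R5), but P-70 never forms. P-70 would need C-16, S-37, and T-31 (R15), but C-16 never forms.

T-31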